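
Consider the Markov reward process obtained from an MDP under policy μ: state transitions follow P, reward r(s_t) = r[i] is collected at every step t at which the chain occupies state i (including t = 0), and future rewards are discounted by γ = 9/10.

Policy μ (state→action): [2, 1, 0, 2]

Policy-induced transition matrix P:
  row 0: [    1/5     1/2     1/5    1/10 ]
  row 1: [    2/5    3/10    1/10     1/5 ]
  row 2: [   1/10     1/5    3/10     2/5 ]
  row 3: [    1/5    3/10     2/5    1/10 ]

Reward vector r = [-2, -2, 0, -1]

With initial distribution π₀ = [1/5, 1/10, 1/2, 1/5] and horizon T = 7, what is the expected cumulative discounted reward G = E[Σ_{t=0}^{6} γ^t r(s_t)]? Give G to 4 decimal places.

t=0: π = [0.2000, 0.1000, 0.5000, 0.2000], E[r] = -0.8000, γ^t·E[r] = -0.800000, running G = -0.800000
t=1: π = [0.1700, 0.2900, 0.2800, 0.2600], E[r] = -1.1800, γ^t·E[r] = -1.062000, running G = -1.862000
t=2: π = [0.2300, 0.3060, 0.2510, 0.2130], E[r] = -1.2850, γ^t·E[r] = -1.040850, running G = -2.902850
t=3: π = [0.2361, 0.3209, 0.2371, 0.2059], E[r] = -1.3199, γ^t·E[r] = -0.962207, running G = -3.865057
t=4: π = [0.2405, 0.3235, 0.2328, 0.2032], E[r] = -1.3312, γ^t·E[r] = -0.873387, running G = -4.738444
t=5: π = [0.2414, 0.3248, 0.2316, 0.2022], E[r] = -1.3347, γ^t·E[r] = -0.788105, running G = -5.526549
t=6: π = [0.2418, 0.3251, 0.2311, 0.2020], E[r] = -1.3358, γ^t·E[r] = -0.709909, running G = -6.236458

G = -6.2365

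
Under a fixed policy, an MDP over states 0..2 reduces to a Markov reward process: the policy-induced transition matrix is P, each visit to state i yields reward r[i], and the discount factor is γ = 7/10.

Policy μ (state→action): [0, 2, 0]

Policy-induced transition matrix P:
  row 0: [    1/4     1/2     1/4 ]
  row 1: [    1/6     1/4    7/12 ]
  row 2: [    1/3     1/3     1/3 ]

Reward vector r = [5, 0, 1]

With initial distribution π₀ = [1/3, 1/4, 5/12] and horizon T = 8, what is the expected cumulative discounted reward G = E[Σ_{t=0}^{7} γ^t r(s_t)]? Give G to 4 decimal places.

G = 5.6645

t=0: π = [0.3333, 0.2500, 0.4167], E[r] = 2.0833, γ^t·E[r] = 2.083333, running G = 2.083333
t=1: π = [0.2639, 0.3681, 0.3681], E[r] = 1.6875, γ^t·E[r] = 1.181250, running G = 3.264583
t=2: π = [0.2500, 0.3466, 0.4034], E[r] = 1.6534, γ^t·E[r] = 0.810145, running G = 4.074728
t=3: π = [0.2547, 0.3461, 0.3992], E[r] = 1.6728, γ^t·E[r] = 0.573767, running G = 4.648495
t=4: π = [0.2544, 0.3469, 0.3986], E[r] = 1.6707, γ^t·E[r] = 0.401144, running G = 5.049640
t=5: π = [0.2543, 0.3468, 0.3989], E[r] = 1.6704, γ^t·E[r] = 0.280745, running G = 5.330385
t=6: π = [0.2543, 0.3468, 0.3988], E[r] = 1.6705, γ^t·E[r] = 0.196536, running G = 5.526921
t=7: π = [0.2543, 0.3468, 0.3988], E[r] = 1.6705, γ^t·E[r] = 0.137575, running G = 5.664496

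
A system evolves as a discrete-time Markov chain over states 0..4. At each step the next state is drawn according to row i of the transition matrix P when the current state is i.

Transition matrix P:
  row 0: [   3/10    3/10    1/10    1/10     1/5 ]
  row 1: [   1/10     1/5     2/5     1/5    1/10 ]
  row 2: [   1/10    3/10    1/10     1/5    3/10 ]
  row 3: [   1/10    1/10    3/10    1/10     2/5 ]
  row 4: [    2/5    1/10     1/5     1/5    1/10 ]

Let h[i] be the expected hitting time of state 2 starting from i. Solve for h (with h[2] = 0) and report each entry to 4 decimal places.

First-step conditioning: h[2] = 0; for i ≠ 2, h[i] = 1 + Σ_k P[i][k]·h[k].
  h[0] = 1 + 3/10·h[0] + 3/10·h[1] + 1/10·h[3] + 1/5·h[4]
  h[1] = 1 + 1/10·h[0] + 1/5·h[1] + 1/5·h[3] + 1/10·h[4]
  h[3] = 1 + 1/10·h[0] + 1/10·h[1] + 1/10·h[3] + 2/5·h[4]
  h[4] = 1 + 2/5·h[0] + 1/10·h[1] + 1/5·h[3] + 1/10·h[4]
Solving the 4×4 linear system over states ≠ 2 gives exactly h = [745/157, 535/157, 0, 630/157, 705/157] (h[2] = 0 is the target).

h = [4.7452, 3.4076, 0.0000, 4.0127, 4.4904]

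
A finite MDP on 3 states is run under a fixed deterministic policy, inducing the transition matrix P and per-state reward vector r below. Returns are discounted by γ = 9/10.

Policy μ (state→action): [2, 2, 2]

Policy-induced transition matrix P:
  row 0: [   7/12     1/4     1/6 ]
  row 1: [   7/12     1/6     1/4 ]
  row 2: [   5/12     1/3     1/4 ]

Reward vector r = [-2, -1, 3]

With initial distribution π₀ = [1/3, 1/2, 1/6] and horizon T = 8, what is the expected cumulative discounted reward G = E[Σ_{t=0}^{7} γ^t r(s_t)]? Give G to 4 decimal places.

t=0: π = [0.3333, 0.5000, 0.1667], E[r] = -0.6667, γ^t·E[r] = -0.666667, running G = -0.666667
t=1: π = [0.5556, 0.2222, 0.2222], E[r] = -0.6667, γ^t·E[r] = -0.600000, running G = -1.266667
t=2: π = [0.5463, 0.2500, 0.2037], E[r] = -0.7315, γ^t·E[r] = -0.592500, running G = -1.859167
t=3: π = [0.5494, 0.2461, 0.2045], E[r] = -0.7315, γ^t·E[r] = -0.533250, running G = -2.392417
t=4: π = [0.5493, 0.2465, 0.2042], E[r] = -0.7324, γ^t·E[r] = -0.480516, running G = -2.872932
t=5: π = [0.5493, 0.2465, 0.2042], E[r] = -0.7324, γ^t·E[r] = -0.432464, running G = -3.305396
t=6: π = [0.5493, 0.2465, 0.2042], E[r] = -0.7324, γ^t·E[r] = -0.389224, running G = -3.694621
t=7: π = [0.5493, 0.2465, 0.2042], E[r] = -0.7324, γ^t·E[r] = -0.350302, running G = -4.044923

G = -4.0449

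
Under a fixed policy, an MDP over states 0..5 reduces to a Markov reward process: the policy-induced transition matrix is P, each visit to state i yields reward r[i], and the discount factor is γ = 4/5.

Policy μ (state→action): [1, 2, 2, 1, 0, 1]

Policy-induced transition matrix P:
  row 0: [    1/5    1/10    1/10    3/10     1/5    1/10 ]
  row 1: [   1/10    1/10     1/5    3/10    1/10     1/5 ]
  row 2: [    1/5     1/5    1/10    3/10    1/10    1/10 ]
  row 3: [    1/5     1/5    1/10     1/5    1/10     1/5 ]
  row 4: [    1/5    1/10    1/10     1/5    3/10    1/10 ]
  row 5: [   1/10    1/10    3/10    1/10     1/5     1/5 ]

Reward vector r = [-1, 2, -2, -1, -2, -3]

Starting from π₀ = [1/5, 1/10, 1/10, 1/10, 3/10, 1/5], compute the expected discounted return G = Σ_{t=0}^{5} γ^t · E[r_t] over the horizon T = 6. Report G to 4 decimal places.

t=0: π = [0.2000, 0.1000, 0.1000, 0.1000, 0.3000, 0.2000], E[r] = -1.5000, γ^t·E[r] = -1.500000, running G = -1.500000
t=1: π = [0.1700, 0.1200, 0.1500, 0.2200, 0.2000, 0.1400], E[r] = -1.2700, γ^t·E[r] = -1.016000, running G = -2.516000
t=2: π = [0.1740, 0.1370, 0.1400, 0.2300, 0.1710, 0.1480], E[r] = -1.1960, γ^t·E[r] = -0.765440, running G = -3.281440
t=3: π = [0.1715, 0.1370, 0.1433, 0.2303, 0.1664, 0.1515], E[r] = -1.2017, γ^t·E[r] = -0.615270, running G = -3.896710
t=4: π = [0.1712, 0.1374, 0.1440, 0.2300, 0.1656, 0.1519], E[r] = -1.2013, γ^t·E[r] = -0.492036, running G = -4.388746
t=5: π = [0.1711, 0.1374, 0.1441, 0.2301, 0.1654, 0.1519], E[r] = -1.2012, γ^t·E[r] = -0.393601, running G = -4.782348

G = -4.7823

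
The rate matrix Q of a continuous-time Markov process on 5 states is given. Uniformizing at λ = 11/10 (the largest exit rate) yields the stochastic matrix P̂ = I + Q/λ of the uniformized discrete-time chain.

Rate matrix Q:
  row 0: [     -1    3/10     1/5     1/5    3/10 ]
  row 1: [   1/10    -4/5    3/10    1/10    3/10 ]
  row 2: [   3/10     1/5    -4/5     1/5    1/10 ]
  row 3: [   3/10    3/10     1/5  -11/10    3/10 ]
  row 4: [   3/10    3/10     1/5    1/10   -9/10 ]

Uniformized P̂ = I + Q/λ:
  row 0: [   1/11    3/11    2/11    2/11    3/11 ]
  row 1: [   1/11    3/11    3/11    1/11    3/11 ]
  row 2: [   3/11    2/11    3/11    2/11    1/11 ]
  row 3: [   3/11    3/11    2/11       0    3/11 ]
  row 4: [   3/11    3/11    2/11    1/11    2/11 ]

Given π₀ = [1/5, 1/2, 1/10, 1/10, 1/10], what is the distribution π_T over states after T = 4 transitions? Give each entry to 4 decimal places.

t=0: π = [0.2000, 0.5000, 0.1000, 0.1000, 0.1000]
t=1: π = [0.1455, 0.2636, 0.2364, 0.1091, 0.2455]
t=2: π = [0.1983, 0.2512, 0.2273, 0.1157, 0.2074]
t=3: π = [0.1910, 0.2521, 0.2253, 0.1191, 0.2125]
t=4: π = [0.1922, 0.2522, 0.2252, 0.1179, 0.2124]

π = [0.1922, 0.2522, 0.2252, 0.1179, 0.2124]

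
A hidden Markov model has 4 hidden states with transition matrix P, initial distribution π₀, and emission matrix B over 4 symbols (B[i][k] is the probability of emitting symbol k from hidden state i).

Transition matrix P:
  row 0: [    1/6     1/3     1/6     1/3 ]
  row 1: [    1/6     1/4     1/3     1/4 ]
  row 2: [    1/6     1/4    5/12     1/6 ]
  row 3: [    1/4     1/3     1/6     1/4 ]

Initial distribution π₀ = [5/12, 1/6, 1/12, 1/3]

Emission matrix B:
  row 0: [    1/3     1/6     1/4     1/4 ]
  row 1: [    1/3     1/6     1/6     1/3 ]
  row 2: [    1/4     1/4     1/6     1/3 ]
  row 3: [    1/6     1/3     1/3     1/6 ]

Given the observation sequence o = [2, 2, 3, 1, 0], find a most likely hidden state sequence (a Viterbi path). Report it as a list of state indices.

path = [0, 3, 1, 3, 1]

t=0: δ = [1.042e-01, 2.778e-02, 1.389e-02, 1.111e-01]  (obs o_0=2)
t=1: δ = [6.944e-03, 6.173e-03, 3.086e-03, 1.157e-02]  ψ = [3, 3, 3, 0]  (obs o_1=2)
t=2: δ = [7.234e-04, 1.286e-03, 6.859e-04, 4.823e-04]  ψ = [3, 3, 1, 3]  (obs o_2=3)
t=3: δ = [3.572e-05, 5.358e-05, 1.072e-04, 1.072e-04]  ψ = [1, 1, 1, 1]  (obs o_3=1)
t=4: δ = [8.931e-06, 1.191e-05, 1.116e-05, 4.465e-06]  ψ = [3, 3, 2, 3]  (obs o_4=0)
backtrack: best end state = 1; path = [0, 3, 1, 3, 1]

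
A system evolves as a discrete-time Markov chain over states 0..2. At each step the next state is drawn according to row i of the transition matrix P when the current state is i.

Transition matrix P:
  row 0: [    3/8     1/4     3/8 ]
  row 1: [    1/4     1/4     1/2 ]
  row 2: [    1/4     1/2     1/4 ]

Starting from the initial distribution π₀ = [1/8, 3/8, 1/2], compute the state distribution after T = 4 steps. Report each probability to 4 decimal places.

π = [0.2857, 0.3426, 0.3717]

t=0: π = [0.1250, 0.3750, 0.5000]
t=1: π = [0.2656, 0.3750, 0.3594]
t=2: π = [0.2832, 0.3398, 0.3770]
t=3: π = [0.2854, 0.3442, 0.3704]
t=4: π = [0.2857, 0.3426, 0.3717]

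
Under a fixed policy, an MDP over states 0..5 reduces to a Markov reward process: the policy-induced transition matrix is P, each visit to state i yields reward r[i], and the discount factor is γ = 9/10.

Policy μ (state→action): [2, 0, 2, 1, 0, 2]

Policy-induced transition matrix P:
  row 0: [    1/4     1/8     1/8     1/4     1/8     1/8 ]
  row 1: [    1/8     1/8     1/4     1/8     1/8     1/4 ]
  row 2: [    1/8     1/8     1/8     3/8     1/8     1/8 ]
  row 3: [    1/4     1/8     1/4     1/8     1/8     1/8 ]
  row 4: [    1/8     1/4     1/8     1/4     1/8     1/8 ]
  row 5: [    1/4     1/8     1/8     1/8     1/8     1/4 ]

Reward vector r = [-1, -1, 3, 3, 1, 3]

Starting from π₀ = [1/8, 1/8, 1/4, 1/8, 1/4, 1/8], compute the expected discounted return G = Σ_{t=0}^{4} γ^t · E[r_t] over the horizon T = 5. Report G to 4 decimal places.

G = 5.8800

t=0: π = [0.1250, 0.1250, 0.2500, 0.1250, 0.2500, 0.1250], E[r] = 1.5000, γ^t·E[r] = 1.500000, running G = 1.500000
t=1: π = [0.1719, 0.1563, 0.1563, 0.2344, 0.1250, 0.1563], E[r] = 1.4375, γ^t·E[r] = 1.293750, running G = 2.793750
t=2: π = [0.1953, 0.1406, 0.1738, 0.2012, 0.1250, 0.1641], E[r] = 1.4063, γ^t·E[r] = 1.139063, running G = 3.932813
t=3: π = [0.1951, 0.1406, 0.1677, 0.2085, 0.1250, 0.1631], E[r] = 1.4072, γ^t·E[r] = 1.025868, running G = 4.958681
t=4: π = [0.1958, 0.1406, 0.1686, 0.2069, 0.1250, 0.1630], E[r] = 1.4042, γ^t·E[r] = 0.921279, running G = 5.879960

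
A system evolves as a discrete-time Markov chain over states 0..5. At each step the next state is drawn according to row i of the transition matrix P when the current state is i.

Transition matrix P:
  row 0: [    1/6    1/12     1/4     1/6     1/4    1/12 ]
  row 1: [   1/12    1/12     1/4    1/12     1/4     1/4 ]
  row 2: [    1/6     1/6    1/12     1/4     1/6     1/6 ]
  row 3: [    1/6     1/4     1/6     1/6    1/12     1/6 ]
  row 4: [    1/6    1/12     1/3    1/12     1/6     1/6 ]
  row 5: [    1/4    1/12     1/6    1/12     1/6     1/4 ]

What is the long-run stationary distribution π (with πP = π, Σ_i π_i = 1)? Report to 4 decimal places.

π = [0.1711, 0.1243, 0.2042, 0.1436, 0.1793, 0.1776]

Balance equations π_j = Σ_i π_i·P[i][j]:
  π_0 = 1/6·π_0 + 1/12·π_1 + 1/6·π_2 + 1/6·π_3 + 1/6·π_4 + 1/4·π_5
  π_1 = 1/12·π_0 + 1/12·π_1 + 1/6·π_2 + 1/4·π_3 + 1/12·π_4 + 1/12·π_5
  π_2 = 1/4·π_0 + 1/4·π_1 + 1/12·π_2 + 1/6·π_3 + 1/3·π_4 + 1/6·π_5
  π_3 = 1/6·π_0 + 1/12·π_1 + 1/4·π_2 + 1/6·π_3 + 1/12·π_4 + 1/12·π_5
  π_4 = 1/4·π_0 + 1/4·π_1 + 1/6·π_2 + 1/12·π_3 + 1/6·π_4 + 1/6·π_5
  normalize: π_0 + π_1 + π_2 + π_3 + π_4 + π_5 = 1
Solving the linear system gives exactly π = [46582/272239, 33833/272239, 55579/272239, 39089/272239, 48817/272239, 48339/272239].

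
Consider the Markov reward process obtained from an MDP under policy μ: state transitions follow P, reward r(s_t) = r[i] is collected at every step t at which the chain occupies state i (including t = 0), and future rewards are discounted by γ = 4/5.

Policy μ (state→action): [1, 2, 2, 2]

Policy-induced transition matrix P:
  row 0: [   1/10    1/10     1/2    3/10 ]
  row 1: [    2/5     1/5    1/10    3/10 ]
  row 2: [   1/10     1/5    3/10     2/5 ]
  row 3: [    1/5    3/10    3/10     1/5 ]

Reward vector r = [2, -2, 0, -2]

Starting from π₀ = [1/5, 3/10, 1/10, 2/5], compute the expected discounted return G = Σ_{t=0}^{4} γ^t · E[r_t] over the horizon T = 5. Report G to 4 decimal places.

t=0: π = [0.2000, 0.3000, 0.1000, 0.4000], E[r] = -1.0000, γ^t·E[r] = -1.000000, running G = -1.000000
t=1: π = [0.2300, 0.2200, 0.2800, 0.2700], E[r] = -0.5200, γ^t·E[r] = -0.416000, running G = -1.416000
t=2: π = [0.1930, 0.2040, 0.3020, 0.3010], E[r] = -0.6240, γ^t·E[r] = -0.399360, running G = -1.815360
t=3: π = [0.1913, 0.2108, 0.2978, 0.3001], E[r] = -0.6392, γ^t·E[r] = -0.327270, running G = -2.142630
t=4: π = [0.1933, 0.2109, 0.2961, 0.2998], E[r] = -0.6348, γ^t·E[r] = -0.260014, running G = -2.402644

G = -2.4026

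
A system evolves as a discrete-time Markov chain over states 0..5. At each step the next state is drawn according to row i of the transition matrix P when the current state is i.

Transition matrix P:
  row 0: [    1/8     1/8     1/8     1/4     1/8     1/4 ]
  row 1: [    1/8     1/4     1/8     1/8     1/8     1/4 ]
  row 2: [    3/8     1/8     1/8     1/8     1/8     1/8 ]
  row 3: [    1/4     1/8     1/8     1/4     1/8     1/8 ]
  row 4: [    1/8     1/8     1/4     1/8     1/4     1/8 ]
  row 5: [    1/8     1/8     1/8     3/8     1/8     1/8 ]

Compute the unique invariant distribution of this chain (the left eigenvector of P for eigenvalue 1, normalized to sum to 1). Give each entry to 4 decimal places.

Balance equations π_j = Σ_i π_i·P[i][j]:
  π_0 = 1/8·π_0 + 1/8·π_1 + 3/8·π_2 + 1/4·π_3 + 1/8·π_4 + 1/8·π_5
  π_1 = 1/8·π_0 + 1/4·π_1 + 1/8·π_2 + 1/8·π_3 + 1/8·π_4 + 1/8·π_5
  π_2 = 1/8·π_0 + 1/8·π_1 + 1/8·π_2 + 1/8·π_3 + 1/4·π_4 + 1/8·π_5
  π_3 = 1/4·π_0 + 1/8·π_1 + 1/8·π_2 + 1/4·π_3 + 1/8·π_4 + 3/8·π_5
  π_4 = 1/8·π_0 + 1/8·π_1 + 1/8·π_2 + 1/8·π_3 + 1/4·π_4 + 1/8·π_5
  normalize: π_0 + π_1 + π_2 + π_3 + π_4 + π_5 = 1
Solving the linear system gives exactly π = [96/511, 1/7, 1/7, 111/511, 1/7, 85/511].

π = [0.1879, 0.1429, 0.1429, 0.2172, 0.1429, 0.1663]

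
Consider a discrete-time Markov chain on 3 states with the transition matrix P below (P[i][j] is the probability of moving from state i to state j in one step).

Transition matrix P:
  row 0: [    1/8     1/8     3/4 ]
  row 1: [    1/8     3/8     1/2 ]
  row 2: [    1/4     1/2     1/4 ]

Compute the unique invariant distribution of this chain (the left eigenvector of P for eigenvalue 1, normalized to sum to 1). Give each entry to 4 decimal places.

π = [0.1795, 0.3846, 0.4359]

Balance equations π_j = Σ_i π_i·P[i][j]:
  π_0 = 1/8·π_0 + 1/8·π_1 + 1/4·π_2
  π_1 = 1/8·π_0 + 3/8·π_1 + 1/2·π_2
  normalize: π_0 + π_1 + π_2 = 1
Solving the linear system gives exactly π = [7/39, 5/13, 17/39].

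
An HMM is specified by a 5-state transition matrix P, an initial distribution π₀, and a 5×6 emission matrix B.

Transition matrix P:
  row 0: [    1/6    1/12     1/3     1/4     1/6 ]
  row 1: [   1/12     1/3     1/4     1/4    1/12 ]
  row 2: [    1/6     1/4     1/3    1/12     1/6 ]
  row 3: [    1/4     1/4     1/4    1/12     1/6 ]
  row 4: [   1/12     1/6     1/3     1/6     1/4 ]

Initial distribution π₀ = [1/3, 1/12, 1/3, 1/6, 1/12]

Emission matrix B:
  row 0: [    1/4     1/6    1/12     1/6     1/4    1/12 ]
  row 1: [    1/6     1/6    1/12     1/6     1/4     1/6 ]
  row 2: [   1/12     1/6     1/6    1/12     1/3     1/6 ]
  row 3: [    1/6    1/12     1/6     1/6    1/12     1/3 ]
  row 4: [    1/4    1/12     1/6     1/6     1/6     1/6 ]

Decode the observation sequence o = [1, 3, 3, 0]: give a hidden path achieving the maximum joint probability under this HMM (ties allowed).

t=0: δ = [5.556e-02, 1.389e-02, 5.556e-02, 1.389e-02, 6.944e-03]  (obs o_0=1)
t=1: δ = [1.543e-03, 2.315e-03, 1.543e-03, 2.315e-03, 1.543e-03]  ψ = [0, 2, 0, 0, 0]  (obs o_1=3)
t=2: δ = [9.645e-05, 1.286e-04, 4.823e-05, 9.645e-05, 6.430e-05]  ψ = [3, 1, 1, 1, 3]  (obs o_2=3)
t=3: δ = [6.028e-06, 7.144e-06, 2.679e-06, 5.358e-06, 4.019e-06]  ψ = [3, 1, 0, 1, 0]  (obs o_3=0)
backtrack: best end state = 1; path = [2, 1, 1, 1]

path = [2, 1, 1, 1]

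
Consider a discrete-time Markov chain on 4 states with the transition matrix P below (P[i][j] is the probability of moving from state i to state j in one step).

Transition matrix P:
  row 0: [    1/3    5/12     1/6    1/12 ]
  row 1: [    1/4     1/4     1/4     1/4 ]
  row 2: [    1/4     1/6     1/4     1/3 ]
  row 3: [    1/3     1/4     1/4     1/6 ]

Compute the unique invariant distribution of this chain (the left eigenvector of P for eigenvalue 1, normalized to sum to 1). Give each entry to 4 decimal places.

Balance equations π_j = Σ_i π_i·P[i][j]:
  π_0 = 1/3·π_0 + 1/4·π_1 + 1/4·π_2 + 1/3·π_3
  π_1 = 5/12·π_0 + 1/4·π_1 + 1/6·π_2 + 1/4·π_3
  π_2 = 1/6·π_0 + 1/4·π_1 + 1/4·π_2 + 1/4·π_3
  normalize: π_0 + π_1 + π_2 + π_3 = 1
Solving the linear system gives exactly π = [507/1741, 487/1741, 393/1741, 354/1741].

π = [0.2912, 0.2797, 0.2257, 0.2033]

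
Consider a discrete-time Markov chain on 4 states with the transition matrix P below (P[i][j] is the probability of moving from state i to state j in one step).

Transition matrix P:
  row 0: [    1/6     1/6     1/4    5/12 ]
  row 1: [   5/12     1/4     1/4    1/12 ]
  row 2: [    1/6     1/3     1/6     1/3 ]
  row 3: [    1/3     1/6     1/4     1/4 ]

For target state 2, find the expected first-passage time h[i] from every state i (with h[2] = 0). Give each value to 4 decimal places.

First-step conditioning: h[2] = 0; for i ≠ 2, h[i] = 1 + Σ_k P[i][k]·h[k].
  h[0] = 1 + 1/6·h[0] + 1/6·h[1] + 5/12·h[3]
  h[1] = 1 + 5/12·h[0] + 1/4·h[1] + 1/12·h[3]
  h[3] = 1 + 1/3·h[0] + 1/6·h[1] + 1/4·h[3]
Solving the 3×3 linear system over states ≠ 2 gives exactly h = [4, 4, 0, 4] (h[2] = 0 is the target).

h = [4.0000, 4.0000, 0.0000, 4.0000]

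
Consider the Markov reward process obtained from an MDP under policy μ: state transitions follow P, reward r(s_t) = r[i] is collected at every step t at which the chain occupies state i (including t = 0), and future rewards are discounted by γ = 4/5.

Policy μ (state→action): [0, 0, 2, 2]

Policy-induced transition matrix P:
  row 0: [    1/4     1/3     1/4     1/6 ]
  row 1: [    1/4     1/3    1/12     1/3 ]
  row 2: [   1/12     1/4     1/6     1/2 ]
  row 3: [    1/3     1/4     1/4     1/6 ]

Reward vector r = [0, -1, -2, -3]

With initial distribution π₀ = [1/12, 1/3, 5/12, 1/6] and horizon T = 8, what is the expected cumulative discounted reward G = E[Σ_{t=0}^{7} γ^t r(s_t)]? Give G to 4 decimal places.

G = -6.5383

t=0: π = [0.0833, 0.3333, 0.4167, 0.1667], E[r] = -1.6667, γ^t·E[r] = -1.666667, running G = -1.666667
t=1: π = [0.1944, 0.2847, 0.1597, 0.3611], E[r] = -1.6875, γ^t·E[r] = -1.350000, running G = -3.016667
t=2: π = [0.2535, 0.2899, 0.1892, 0.2674], E[r] = -1.4705, γ^t·E[r] = -0.941111, running G = -3.957778
t=3: π = [0.2407, 0.2953, 0.1859, 0.2781], E[r] = -1.5013, γ^t·E[r] = -0.768667, running G = -4.726444
t=4: π = [0.2422, 0.2947, 0.1853, 0.2779], E[r] = -1.4988, γ^t·E[r] = -0.613911, running G = -5.340356
t=5: π = [0.2423, 0.2947, 0.1854, 0.2775], E[r] = -1.4983, γ^t·E[r] = -0.490950, running G = -5.831306
t=6: π = [0.2422, 0.2948, 0.1854, 0.2776], E[r] = -1.4984, γ^t·E[r] = -0.392800, running G = -6.224106
t=7: π = [0.2422, 0.2947, 0.1854, 0.2776], E[r] = -1.4984, γ^t·E[r] = -0.314236, running G = -6.538341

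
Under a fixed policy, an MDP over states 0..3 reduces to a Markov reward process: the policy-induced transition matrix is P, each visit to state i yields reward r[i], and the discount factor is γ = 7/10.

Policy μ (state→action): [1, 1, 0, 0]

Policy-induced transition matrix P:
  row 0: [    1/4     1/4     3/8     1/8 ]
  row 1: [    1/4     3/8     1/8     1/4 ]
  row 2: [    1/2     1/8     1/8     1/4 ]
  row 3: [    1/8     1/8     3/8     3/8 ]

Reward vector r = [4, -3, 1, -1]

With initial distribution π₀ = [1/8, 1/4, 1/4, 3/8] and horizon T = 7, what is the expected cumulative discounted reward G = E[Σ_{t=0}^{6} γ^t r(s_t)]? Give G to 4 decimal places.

t=0: π = [0.1250, 0.2500, 0.2500, 0.3750], E[r] = -0.3750, γ^t·E[r] = -0.375000, running G = -0.375000
t=1: π = [0.2656, 0.2031, 0.2500, 0.2813], E[r] = 0.4219, γ^t·E[r] = 0.295313, running G = -0.079688
t=2: π = [0.2773, 0.2090, 0.2617, 0.2520], E[r] = 0.4922, γ^t·E[r] = 0.241172, running G = 0.161484
t=3: π = [0.2839, 0.2119, 0.2573, 0.2468], E[r] = 0.5105, γ^t·E[r] = 0.175101, running G = 0.336585
t=4: π = [0.2835, 0.2135, 0.2577, 0.2454], E[r] = 0.5058, γ^t·E[r] = 0.121450, running G = 0.458035
t=5: π = [0.2838, 0.2138, 0.2572, 0.2452], E[r] = 0.5056, γ^t·E[r] = 0.084972, running G = 0.543007
t=6: π = [0.2836, 0.2139, 0.2572, 0.2452], E[r] = 0.5049, γ^t·E[r] = 0.059400, running G = 0.602407

G = 0.6024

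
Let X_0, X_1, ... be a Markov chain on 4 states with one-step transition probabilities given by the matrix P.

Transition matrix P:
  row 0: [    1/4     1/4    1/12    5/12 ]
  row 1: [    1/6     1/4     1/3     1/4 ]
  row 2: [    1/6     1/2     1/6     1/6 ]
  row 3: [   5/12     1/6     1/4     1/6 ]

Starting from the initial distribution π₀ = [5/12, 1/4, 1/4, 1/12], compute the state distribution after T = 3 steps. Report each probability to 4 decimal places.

t=0: π = [0.4167, 0.2500, 0.2500, 0.0833]
t=1: π = [0.2222, 0.3056, 0.1806, 0.2917]
t=2: π = [0.2581, 0.2708, 0.2234, 0.2477]
t=3: π = [0.2501, 0.2852, 0.2109, 0.2538]

π = [0.2501, 0.2852, 0.2109, 0.2538]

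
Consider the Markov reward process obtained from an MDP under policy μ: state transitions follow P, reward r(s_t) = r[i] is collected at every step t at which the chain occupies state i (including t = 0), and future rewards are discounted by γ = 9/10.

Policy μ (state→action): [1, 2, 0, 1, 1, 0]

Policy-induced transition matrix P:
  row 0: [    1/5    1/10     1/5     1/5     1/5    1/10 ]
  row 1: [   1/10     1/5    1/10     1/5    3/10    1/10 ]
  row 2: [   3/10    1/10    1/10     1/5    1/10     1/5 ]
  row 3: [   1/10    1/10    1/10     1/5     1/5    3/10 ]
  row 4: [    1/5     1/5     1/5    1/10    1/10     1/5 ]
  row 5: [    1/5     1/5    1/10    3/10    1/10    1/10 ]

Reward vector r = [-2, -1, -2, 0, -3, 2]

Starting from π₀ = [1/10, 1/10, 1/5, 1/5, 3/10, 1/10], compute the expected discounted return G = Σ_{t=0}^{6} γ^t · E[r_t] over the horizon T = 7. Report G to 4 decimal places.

G = -5.3110

t=0: π = [0.1000, 0.1000, 0.2000, 0.2000, 0.3000, 0.1000], E[r] = -1.4000, γ^t·E[r] = -1.400000, running G = -1.400000
t=1: π = [0.1900, 0.1500, 0.1400, 0.1800, 0.1500, 0.1900], E[r] = -0.8800, γ^t·E[r] = -0.792000, running G = -2.192000
t=2: π = [0.1810, 0.1490, 0.1340, 0.2040, 0.1670, 0.1650], E[r] = -0.9500, γ^t·E[r] = -0.769500, running G = -2.961500
t=3: π = [0.1781, 0.1481, 0.1348, 0.1998, 0.1683, 0.1709], E[r] = -0.9370, γ^t·E[r] = -0.683073, running G = -3.644573
t=4: π = [0.1787, 0.1487, 0.1346, 0.2003, 0.1674, 0.1703], E[r] = -0.9371, γ^t·E[r] = -0.614818, running G = -4.259391
t=5: π = [0.1786, 0.1486, 0.1346, 0.2003, 0.1676, 0.1703], E[r] = -0.9374, γ^t·E[r] = -0.553525, running G = -4.812917
t=6: π = [0.1786, 0.1487, 0.1346, 0.2003, 0.1676, 0.1703], E[r] = -0.9373, γ^t·E[r] = -0.498123, running G = -5.311040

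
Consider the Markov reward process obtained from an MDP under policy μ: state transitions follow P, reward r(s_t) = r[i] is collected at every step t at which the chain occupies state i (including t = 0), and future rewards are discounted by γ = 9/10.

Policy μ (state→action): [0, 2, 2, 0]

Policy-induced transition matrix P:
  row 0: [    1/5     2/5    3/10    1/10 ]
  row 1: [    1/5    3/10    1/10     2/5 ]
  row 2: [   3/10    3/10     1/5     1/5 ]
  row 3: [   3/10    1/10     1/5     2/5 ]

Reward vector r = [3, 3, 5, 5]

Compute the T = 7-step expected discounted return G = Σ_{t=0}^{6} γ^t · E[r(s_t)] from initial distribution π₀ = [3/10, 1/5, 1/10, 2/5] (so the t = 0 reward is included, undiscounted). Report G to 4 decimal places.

G = 20.7590

t=0: π = [0.3000, 0.2000, 0.1000, 0.4000], E[r] = 4.0000, γ^t·E[r] = 4.000000, running G = 4.000000
t=1: π = [0.2500, 0.2500, 0.2100, 0.2900], E[r] = 4.0000, γ^t·E[r] = 3.600000, running G = 7.600000
t=2: π = [0.2500, 0.2670, 0.2000, 0.2830], E[r] = 3.9660, γ^t·E[r] = 3.212460, running G = 10.812460
t=3: π = [0.2483, 0.2684, 0.1983, 0.2850], E[r] = 3.9666, γ^t·E[r] = 2.891651, running G = 13.704111
t=4: π = [0.2483, 0.2678, 0.1980, 0.2859], E[r] = 3.9677, γ^t·E[r] = 2.603195, running G = 16.307306
t=5: π = [0.2484, 0.2677, 0.1981, 0.2859], E[r] = 3.9679, γ^t·E[r] = 2.343009, running G = 18.650315
t=6: π = [0.2484, 0.2677, 0.1981, 0.2859], E[r] = 3.9679, γ^t·E[r] = 2.108701, running G = 20.759017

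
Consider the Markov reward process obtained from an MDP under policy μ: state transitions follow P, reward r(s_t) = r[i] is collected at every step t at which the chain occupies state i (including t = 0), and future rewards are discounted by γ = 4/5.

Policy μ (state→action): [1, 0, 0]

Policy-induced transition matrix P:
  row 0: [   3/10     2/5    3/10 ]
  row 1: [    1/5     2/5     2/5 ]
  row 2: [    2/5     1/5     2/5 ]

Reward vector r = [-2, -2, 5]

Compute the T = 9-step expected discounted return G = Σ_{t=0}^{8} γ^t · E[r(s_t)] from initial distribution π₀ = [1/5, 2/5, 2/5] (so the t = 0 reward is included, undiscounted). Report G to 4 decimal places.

G = 2.8136

t=0: π = [0.2000, 0.4000, 0.4000], E[r] = 0.8000, γ^t·E[r] = 0.800000, running G = 0.800000
t=1: π = [0.3000, 0.3200, 0.3800], E[r] = 0.6600, γ^t·E[r] = 0.528000, running G = 1.328000
t=2: π = [0.3060, 0.3240, 0.3700], E[r] = 0.5900, γ^t·E[r] = 0.377600, running G = 1.705600
t=3: π = [0.3046, 0.3260, 0.3694], E[r] = 0.5858, γ^t·E[r] = 0.299930, running G = 2.005530
t=4: π = [0.3043, 0.3261, 0.3695], E[r] = 0.5868, γ^t·E[r] = 0.240345, running G = 2.245875
t=5: π = [0.3043, 0.3261, 0.3696], E[r] = 0.5870, γ^t·E[r] = 0.192336, running G = 2.438210
t=6: π = [0.3043, 0.3261, 0.3696], E[r] = 0.5870, γ^t·E[r] = 0.153868, running G = 2.592079
t=7: π = [0.3043, 0.3261, 0.3696], E[r] = 0.5870, γ^t·E[r] = 0.123094, running G = 2.715172
t=8: π = [0.3043, 0.3261, 0.3696], E[r] = 0.5870, γ^t·E[r] = 0.098475, running G = 2.813647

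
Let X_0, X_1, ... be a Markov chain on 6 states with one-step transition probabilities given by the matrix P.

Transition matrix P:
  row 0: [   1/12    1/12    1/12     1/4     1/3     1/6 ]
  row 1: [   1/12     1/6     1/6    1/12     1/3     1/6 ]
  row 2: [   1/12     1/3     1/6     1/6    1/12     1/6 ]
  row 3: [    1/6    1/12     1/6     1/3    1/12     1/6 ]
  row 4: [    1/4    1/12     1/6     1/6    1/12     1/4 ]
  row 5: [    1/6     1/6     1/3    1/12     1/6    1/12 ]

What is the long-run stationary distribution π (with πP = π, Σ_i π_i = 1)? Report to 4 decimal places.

π = [0.1410, 0.1559, 0.1828, 0.1818, 0.1715, 0.1670]

Balance equations π_j = Σ_i π_i·P[i][j]:
  π_0 = 1/12·π_0 + 1/12·π_1 + 1/12·π_2 + 1/6·π_3 + 1/4·π_4 + 1/6·π_5
  π_1 = 1/12·π_0 + 1/6·π_1 + 1/3·π_2 + 1/12·π_3 + 1/12·π_4 + 1/6·π_5
  π_2 = 1/12·π_0 + 1/6·π_1 + 1/6·π_2 + 1/6·π_3 + 1/6·π_4 + 1/3·π_5
  π_3 = 1/4·π_0 + 1/12·π_1 + 1/6·π_2 + 1/3·π_3 + 1/6·π_4 + 1/12·π_5
  π_4 = 1/3·π_0 + 1/3·π_1 + 1/12·π_2 + 1/12·π_3 + 1/12·π_4 + 1/6·π_5
  normalize: π_0 + π_1 + π_2 + π_3 + π_4 + π_5 = 1
Solving the linear system gives exactly π = [18201/129100, 40263/258200, 11797/64550, 46941/258200, 44277/258200, 43129/258200].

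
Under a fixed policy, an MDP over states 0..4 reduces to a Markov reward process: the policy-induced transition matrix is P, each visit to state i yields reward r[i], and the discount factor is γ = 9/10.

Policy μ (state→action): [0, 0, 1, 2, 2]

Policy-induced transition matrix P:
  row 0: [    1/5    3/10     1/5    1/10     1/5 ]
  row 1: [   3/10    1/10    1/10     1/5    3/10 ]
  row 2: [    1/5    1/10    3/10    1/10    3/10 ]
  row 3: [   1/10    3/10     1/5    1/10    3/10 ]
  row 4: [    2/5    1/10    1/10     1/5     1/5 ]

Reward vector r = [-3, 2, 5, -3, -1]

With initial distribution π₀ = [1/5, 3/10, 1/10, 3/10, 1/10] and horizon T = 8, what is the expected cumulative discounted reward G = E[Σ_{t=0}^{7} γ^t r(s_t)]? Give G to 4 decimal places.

t=0: π = [0.2000, 0.3000, 0.1000, 0.3000, 0.1000], E[r] = -0.5000, γ^t·E[r] = -0.500000, running G = -0.500000
t=1: π = [0.2200, 0.2000, 0.1700, 0.1400, 0.2700], E[r] = -0.1000, γ^t·E[r] = -0.090000, running G = -0.590000
t=2: π = [0.2600, 0.1720, 0.1700, 0.1470, 0.2510], E[r] = -0.2780, γ^t·E[r] = -0.225180, running G = -0.815180
t=3: π = [0.2527, 0.1814, 0.1747, 0.1423, 0.2489], E[r] = -0.1976, γ^t·E[r] = -0.144050, running G = -0.959230
t=4: π = [0.2537, 0.1790, 0.1744, 0.1430, 0.2498], E[r] = -0.2098, γ^t·E[r] = -0.137650, running G = -1.096880
t=5: π = [0.2536, 0.1793, 0.1746, 0.1429, 0.2496], E[r] = -0.2075, γ^t·E[r] = -0.122530, running G = -1.219410
t=6: π = [0.2536, 0.1793, 0.1746, 0.1429, 0.2497], E[r] = -0.2077, γ^t·E[r] = -0.110401, running G = -1.329811
t=7: π = [0.2536, 0.1793, 0.1746, 0.1429, 0.2497], E[r] = -0.2077, γ^t·E[r] = -0.099345, running G = -1.429156

G = -1.4292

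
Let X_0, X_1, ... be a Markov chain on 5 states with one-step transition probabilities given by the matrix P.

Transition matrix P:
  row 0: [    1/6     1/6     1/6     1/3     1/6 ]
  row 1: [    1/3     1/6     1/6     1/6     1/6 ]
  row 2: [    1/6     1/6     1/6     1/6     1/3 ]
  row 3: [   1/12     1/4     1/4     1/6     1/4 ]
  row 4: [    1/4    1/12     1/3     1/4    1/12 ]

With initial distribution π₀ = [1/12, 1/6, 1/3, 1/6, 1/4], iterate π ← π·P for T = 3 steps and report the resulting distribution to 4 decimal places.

t=0: π = [0.0833, 0.1667, 0.3333, 0.1667, 0.2500]
t=1: π = [0.2014, 0.1597, 0.2222, 0.2014, 0.2153]
t=2: π = [0.1944, 0.1655, 0.2193, 0.2182, 0.2025]
t=3: π = [0.1929, 0.1680, 0.2186, 0.2160, 0.2045]

π = [0.1929, 0.1680, 0.2186, 0.2160, 0.2045]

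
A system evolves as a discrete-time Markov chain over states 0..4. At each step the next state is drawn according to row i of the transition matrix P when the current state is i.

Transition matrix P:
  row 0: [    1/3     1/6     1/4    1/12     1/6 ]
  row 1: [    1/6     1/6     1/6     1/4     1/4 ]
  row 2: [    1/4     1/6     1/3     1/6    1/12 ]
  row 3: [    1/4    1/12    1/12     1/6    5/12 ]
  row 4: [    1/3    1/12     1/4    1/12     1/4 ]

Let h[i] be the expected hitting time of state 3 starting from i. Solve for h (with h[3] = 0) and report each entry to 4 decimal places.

h = [7.6750, 6.4640, 6.9672, 0.0000, 7.7851]

First-step conditioning: h[3] = 0; for i ≠ 3, h[i] = 1 + Σ_k P[i][k]·h[k].
  h[0] = 1 + 1/3·h[0] + 1/6·h[1] + 1/4·h[2] + 1/6·h[4]
  h[1] = 1 + 1/6·h[0] + 1/6·h[1] + 1/6·h[2] + 1/4·h[4]
  h[2] = 1 + 1/4·h[0] + 1/6·h[1] + 1/3·h[2] + 1/12·h[4]
  h[4] = 1 + 1/3·h[0] + 1/12·h[1] + 1/4·h[2] + 1/4·h[4]
Solving the 4×4 linear system over states ≠ 3 gives exactly h = [5856/763, 4932/763, 5316/763, 0, 5940/763] (h[3] = 0 is the target).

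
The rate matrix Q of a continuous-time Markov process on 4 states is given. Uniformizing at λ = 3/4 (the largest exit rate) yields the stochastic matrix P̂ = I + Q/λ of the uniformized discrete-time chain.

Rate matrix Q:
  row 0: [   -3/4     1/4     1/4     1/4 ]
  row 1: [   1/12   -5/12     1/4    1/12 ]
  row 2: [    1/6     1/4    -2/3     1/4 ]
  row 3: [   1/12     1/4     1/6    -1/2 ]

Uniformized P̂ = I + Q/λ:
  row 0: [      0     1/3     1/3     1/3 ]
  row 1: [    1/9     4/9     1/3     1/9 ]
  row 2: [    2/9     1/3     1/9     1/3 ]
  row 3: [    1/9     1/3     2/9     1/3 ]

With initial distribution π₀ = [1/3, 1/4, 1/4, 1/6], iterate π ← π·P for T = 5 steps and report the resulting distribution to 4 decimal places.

t=0: π = [0.3333, 0.2500, 0.2500, 0.1667]
t=1: π = [0.1019, 0.3611, 0.2593, 0.2778]
t=2: π = [0.1286, 0.3735, 0.2449, 0.2531]
t=3: π = [0.1240, 0.3748, 0.2508, 0.2503]
t=4: π = [0.1252, 0.3750, 0.2498, 0.2500]
t=5: π = [0.1250, 0.3750, 0.2500, 0.2500]

π = [0.1250, 0.3750, 0.2500, 0.2500]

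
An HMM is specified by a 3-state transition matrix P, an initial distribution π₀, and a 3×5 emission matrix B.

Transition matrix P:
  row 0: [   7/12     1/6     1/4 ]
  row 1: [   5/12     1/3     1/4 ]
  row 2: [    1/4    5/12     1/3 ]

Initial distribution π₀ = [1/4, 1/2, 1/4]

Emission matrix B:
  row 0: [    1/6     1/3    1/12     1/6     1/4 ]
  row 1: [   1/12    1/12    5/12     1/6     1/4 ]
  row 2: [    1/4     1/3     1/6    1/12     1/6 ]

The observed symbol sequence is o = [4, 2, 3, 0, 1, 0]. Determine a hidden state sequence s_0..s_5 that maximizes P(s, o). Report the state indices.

t=0: δ = [6.250e-02, 1.250e-01, 4.167e-02]  (obs o_0=4)
t=1: δ = [4.340e-03, 1.736e-02, 5.208e-03]  ψ = [1, 1, 1]  (obs o_1=2)
t=2: δ = [1.206e-03, 9.645e-04, 3.617e-04]  ψ = [1, 1, 1]  (obs o_2=3)
t=3: δ = [1.172e-04, 2.679e-05, 7.535e-05]  ψ = [0, 1, 0]  (obs o_3=0)
t=4: δ = [2.279e-05, 2.616e-06, 9.768e-06]  ψ = [0, 2, 0]  (obs o_4=1)
t=5: δ = [2.216e-06, 3.392e-07, 1.424e-06]  ψ = [0, 2, 0]  (obs o_5=0)
backtrack: best end state = 0; path = [1, 1, 0, 0, 0, 0]

path = [1, 1, 0, 0, 0, 0]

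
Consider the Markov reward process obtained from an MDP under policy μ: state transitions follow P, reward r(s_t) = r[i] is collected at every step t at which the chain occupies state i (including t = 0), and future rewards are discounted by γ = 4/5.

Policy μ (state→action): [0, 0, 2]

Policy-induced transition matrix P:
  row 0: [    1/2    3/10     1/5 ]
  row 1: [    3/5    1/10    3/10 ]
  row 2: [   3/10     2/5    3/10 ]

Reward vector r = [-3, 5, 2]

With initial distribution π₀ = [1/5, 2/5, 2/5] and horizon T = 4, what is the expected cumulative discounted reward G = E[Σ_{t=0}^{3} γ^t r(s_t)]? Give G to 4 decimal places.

G = 3.1083

t=0: π = [0.2000, 0.4000, 0.4000], E[r] = 2.2000, γ^t·E[r] = 2.200000, running G = 2.200000
t=1: π = [0.4600, 0.2600, 0.2800], E[r] = 0.4800, γ^t·E[r] = 0.384000, running G = 2.584000
t=2: π = [0.4700, 0.2760, 0.2540], E[r] = 0.4780, γ^t·E[r] = 0.305920, running G = 2.889920
t=3: π = [0.4768, 0.2702, 0.2530], E[r] = 0.4266, γ^t·E[r] = 0.218419, running G = 3.108339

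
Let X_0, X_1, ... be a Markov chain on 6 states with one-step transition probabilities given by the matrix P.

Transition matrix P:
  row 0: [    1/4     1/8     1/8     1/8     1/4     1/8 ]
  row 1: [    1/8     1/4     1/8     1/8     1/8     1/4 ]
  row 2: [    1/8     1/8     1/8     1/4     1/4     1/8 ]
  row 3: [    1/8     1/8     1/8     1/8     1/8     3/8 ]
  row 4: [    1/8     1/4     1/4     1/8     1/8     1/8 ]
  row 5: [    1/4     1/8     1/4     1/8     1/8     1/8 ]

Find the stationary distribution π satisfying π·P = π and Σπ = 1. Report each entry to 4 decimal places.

π = [0.1689, 0.1667, 0.1687, 0.1461, 0.1672, 0.1824]

Balance equations π_j = Σ_i π_i·P[i][j]:
  π_0 = 1/4·π_0 + 1/8·π_1 + 1/8·π_2 + 1/8·π_3 + 1/8·π_4 + 1/4·π_5
  π_1 = 1/8·π_0 + 1/4·π_1 + 1/8·π_2 + 1/8·π_3 + 1/4·π_4 + 1/8·π_5
  π_2 = 1/8·π_0 + 1/8·π_1 + 1/8·π_2 + 1/8·π_3 + 1/4·π_4 + 1/4·π_5
  π_3 = 1/8·π_0 + 1/8·π_1 + 1/4·π_2 + 1/8·π_3 + 1/8·π_4 + 1/8·π_5
  π_4 = 1/4·π_0 + 1/8·π_1 + 1/4·π_2 + 1/8·π_3 + 1/8·π_4 + 1/8·π_5
  normalize: π_0 + π_1 + π_2 + π_3 + π_4 + π_5 = 1
Solving the linear system gives exactly π = [5536/32775, 1093/6555, 97/575, 84/575, 1096/6555, 5977/32775].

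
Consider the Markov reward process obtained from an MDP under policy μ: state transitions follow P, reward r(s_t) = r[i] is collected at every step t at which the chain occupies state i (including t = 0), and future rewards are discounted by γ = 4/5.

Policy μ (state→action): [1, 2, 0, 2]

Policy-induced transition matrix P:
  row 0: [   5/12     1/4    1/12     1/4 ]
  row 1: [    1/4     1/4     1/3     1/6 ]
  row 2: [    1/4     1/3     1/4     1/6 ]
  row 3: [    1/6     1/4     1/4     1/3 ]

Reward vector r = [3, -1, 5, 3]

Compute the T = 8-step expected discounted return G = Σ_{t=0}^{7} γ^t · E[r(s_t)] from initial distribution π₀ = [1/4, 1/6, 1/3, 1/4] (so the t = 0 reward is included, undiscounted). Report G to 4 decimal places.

G = 10.4821

t=0: π = [0.2500, 0.1667, 0.3333, 0.2500], E[r] = 3.0000, γ^t·E[r] = 3.000000, running G = 3.000000
t=1: π = [0.2708, 0.2778, 0.2222, 0.2292], E[r] = 2.3333, γ^t·E[r] = 1.866667, running G = 4.866667
t=2: π = [0.2760, 0.2685, 0.2280, 0.2274], E[r] = 2.3819, γ^t·E[r] = 1.524444, running G = 6.391111
t=3: π = [0.2771, 0.2690, 0.2264, 0.2276], E[r] = 2.3767, γ^t·E[r] = 1.216889, running G = 7.608000
t=4: π = [0.2772, 0.2689, 0.2262, 0.2277], E[r] = 2.3770, γ^t·E[r] = 0.973630, running G = 8.581630
t=5: π = [0.2772, 0.2689, 0.2262, 0.2277], E[r] = 2.3770, γ^t·E[r] = 0.778893, running G = 9.360523
t=6: π = [0.2772, 0.2689, 0.2262, 0.2277], E[r] = 2.3770, γ^t·E[r] = 0.623116, running G = 9.983639
t=7: π = [0.2772, 0.2688, 0.2262, 0.2277], E[r] = 2.3770, γ^t·E[r] = 0.498493, running G = 10.482131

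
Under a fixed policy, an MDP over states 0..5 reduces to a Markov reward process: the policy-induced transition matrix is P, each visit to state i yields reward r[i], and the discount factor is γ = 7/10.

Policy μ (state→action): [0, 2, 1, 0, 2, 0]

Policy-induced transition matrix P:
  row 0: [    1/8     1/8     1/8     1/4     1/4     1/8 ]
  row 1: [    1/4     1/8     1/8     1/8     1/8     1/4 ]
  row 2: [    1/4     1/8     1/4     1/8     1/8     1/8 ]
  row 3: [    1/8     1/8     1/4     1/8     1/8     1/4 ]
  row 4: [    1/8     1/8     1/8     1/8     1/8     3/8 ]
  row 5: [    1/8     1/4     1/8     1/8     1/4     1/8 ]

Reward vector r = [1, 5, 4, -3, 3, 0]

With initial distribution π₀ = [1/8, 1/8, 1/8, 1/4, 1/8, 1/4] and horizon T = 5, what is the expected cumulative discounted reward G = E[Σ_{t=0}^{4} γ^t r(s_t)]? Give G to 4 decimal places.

t=0: π = [0.1250, 0.1250, 0.1250, 0.2500, 0.1250, 0.2500], E[r] = 0.8750, γ^t·E[r] = 0.875000, running G = 0.875000
t=1: π = [0.1563, 0.1563, 0.1719, 0.1406, 0.1719, 0.2031], E[r] = 1.7188, γ^t·E[r] = 1.203125, running G = 2.078125
t=2: π = [0.1660, 0.1504, 0.1641, 0.1445, 0.1699, 0.2051], E[r] = 1.6504, γ^t·E[r] = 0.808691, running G = 2.886816
t=3: π = [0.1643, 0.1506, 0.1636, 0.1458, 0.1714, 0.2043], E[r] = 1.6487, γ^t·E[r] = 0.565498, running G = 3.452314
t=4: π = [0.1643, 0.1505, 0.1637, 0.1455, 0.1711, 0.2049], E[r] = 1.6483, γ^t·E[r] = 0.395753, running G = 3.848067

G = 3.8481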